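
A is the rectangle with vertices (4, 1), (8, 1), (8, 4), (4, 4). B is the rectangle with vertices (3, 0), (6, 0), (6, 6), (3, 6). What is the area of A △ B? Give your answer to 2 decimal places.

|A∩B|: x∈[4,6], y∈[1,4] → 2·3 = 6.
|A △ B| = |A| + |B| − 2·|A∩B| = 12 + 18 − 12 = 18.00.

18.00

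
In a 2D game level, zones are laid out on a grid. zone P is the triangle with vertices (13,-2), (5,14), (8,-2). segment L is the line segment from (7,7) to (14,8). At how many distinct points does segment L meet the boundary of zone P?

1

The segment meets the boundary at (8.4,7.2).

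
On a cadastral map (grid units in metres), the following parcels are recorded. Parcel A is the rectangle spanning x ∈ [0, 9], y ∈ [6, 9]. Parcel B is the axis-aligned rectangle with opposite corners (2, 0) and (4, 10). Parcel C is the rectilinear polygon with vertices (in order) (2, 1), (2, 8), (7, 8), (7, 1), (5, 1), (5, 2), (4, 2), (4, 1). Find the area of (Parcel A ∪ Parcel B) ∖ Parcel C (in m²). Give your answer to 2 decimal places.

|Parcel A ∪ Parcel B| = 41.
|(Parcel A ∪ Parcel B) ∩ Parcel C| = 20.
|(Parcel A ∪ Parcel B) ∖ Parcel C| = 41 − 20 = 21.00.

21.00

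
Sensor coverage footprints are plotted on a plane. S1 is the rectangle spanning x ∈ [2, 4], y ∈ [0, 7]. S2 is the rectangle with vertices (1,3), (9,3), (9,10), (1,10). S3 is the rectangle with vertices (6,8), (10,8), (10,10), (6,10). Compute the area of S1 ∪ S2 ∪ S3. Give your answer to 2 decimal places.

By inclusion–exclusion:
Individual areas: |S1| = 14, |S2| = 56, |S3| = 8.
|S1∩S2|: x∈[2,4], y∈[3,7] → 2·4 = 8.
|S1∩S3| = 0 (no overlap).
|S2∩S3|: x∈[6,9], y∈[8,10] → 3·2 = 6.
|S1∩S2∩S3| = 0.
|S1 ∪ S2 ∪ S3| = 78 − 14 + 0 = 64.00.

64.00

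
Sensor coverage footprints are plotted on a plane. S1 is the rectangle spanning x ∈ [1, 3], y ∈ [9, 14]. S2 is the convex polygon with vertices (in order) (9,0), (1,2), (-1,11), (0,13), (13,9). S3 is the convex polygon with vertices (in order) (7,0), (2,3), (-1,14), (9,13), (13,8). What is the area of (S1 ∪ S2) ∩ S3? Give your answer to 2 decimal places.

100.06

|S1 ∪ S2| = 119.2308.
|(S1 ∪ S2) ∩ S3| = 100.06.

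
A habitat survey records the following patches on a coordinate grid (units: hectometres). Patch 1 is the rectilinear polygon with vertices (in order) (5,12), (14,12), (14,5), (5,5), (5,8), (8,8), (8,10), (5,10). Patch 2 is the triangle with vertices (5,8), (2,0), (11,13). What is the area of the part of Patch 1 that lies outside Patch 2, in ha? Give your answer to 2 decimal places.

|Patch 1| = 57, |Patch 1∩Patch 2| = 7.1462.
|Patch 1 ∖ Patch 2| = |Patch 1| − |Patch 1∩Patch 2| = 57 − 7.1462 = 49.85.

49.85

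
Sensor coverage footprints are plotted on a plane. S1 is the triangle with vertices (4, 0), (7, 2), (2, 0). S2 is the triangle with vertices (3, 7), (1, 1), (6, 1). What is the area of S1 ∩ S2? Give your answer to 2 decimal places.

The intersection is the polygon with vertices (5.5,1), (4.5,1), (5.75,1.5), (5.875,1.25).
By the shoelace formula its area is 0.31.

0.31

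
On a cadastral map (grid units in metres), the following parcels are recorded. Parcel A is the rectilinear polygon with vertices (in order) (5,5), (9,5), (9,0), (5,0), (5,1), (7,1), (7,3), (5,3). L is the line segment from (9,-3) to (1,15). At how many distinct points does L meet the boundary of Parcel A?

4

The segment meets the boundary at (5.444,5), (6.333,3), (7,1.5), (7.667,0).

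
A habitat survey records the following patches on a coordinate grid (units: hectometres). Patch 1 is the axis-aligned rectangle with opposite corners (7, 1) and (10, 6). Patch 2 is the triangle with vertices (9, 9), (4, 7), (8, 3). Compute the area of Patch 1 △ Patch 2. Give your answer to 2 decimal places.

22.50

|Patch 1| = 15, |Patch 2| = 14, |Patch 1∩Patch 2| = 3.25.
|Patch 1 △ Patch 2| = |Patch 1| + |Patch 2| − 2·|Patch 1∩Patch 2| = 15 + 14 − 6.5 = 22.50.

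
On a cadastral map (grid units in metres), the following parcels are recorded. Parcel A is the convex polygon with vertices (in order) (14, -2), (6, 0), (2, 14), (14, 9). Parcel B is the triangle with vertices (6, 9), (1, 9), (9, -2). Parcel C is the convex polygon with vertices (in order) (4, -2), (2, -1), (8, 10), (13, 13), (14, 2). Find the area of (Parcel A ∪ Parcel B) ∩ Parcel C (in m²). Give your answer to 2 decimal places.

73.93

The region (Parcel A ∪ Parcel B) ∩ Parcel C is the polygon with vertices (6,0), (5,3.5), (4.688,3.929), (8,10), (9.475,10.885), (13.339,9.276), (14,2), (7.846,-0.462).
By the shoelace formula its area is 73.93.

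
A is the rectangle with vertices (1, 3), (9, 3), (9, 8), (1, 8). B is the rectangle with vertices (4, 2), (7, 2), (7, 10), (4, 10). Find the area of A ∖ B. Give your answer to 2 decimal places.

|A∩B|: x∈[4,7], y∈[3,8] → 3·5 = 15.
|A| = 40.
|A ∖ B| = |A| − |A∩B| = 40 − 15 = 25.00.

25.00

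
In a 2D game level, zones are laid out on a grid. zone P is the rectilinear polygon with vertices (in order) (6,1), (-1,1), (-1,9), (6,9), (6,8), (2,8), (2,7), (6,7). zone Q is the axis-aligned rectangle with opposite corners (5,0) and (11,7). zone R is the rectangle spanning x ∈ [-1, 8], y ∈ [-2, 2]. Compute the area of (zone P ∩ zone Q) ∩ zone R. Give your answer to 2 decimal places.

The region (zone P ∩ zone Q) ∩ zone R is the polygon with vertices (5,2), (6,2), (6,1), (5,1).
By the shoelace formula its area is 1.00.

1.00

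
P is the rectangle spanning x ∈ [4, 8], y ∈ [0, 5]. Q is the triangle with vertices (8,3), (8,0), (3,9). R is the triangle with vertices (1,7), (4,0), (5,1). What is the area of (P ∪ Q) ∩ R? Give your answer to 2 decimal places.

The region (P ∪ Q) ∩ R is the polygon with vertices (4,2.5), (5,1), (4,0).
By the shoelace formula its area is 1.25.

1.25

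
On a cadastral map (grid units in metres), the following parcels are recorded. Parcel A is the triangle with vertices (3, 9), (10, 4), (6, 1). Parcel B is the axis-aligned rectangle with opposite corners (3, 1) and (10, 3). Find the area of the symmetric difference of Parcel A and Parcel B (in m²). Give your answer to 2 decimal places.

|Parcel A| = 20.5, |Parcel B| = 14, |Parcel A∩Parcel B| = 3.4167.
|Parcel A △ Parcel B| = |Parcel A| + |Parcel B| − 2·|Parcel A∩Parcel B| = 20.5 + 14 − 6.8333 = 27.67.

27.67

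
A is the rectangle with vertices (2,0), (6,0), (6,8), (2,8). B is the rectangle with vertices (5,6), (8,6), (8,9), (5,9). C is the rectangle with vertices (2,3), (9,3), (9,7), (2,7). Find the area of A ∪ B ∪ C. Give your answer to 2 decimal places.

49.00

By inclusion–exclusion:
Individual areas: |A| = 32, |B| = 9, |C| = 28.
|A∩B|: x∈[5,6], y∈[6,8] → 1·2 = 2.
|A∩C|: x∈[2,6], y∈[3,7] → 4·4 = 16.
|B∩C|: x∈[5,8], y∈[6,7] → 3·1 = 3.
|A∩B∩C| = 1.
|A ∪ B ∪ C| = 69 − 21 + 1 = 49.00.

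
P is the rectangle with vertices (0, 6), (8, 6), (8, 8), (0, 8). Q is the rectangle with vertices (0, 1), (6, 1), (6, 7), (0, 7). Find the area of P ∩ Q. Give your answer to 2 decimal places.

6.00

|P∩Q|: x∈[0,6], y∈[6,7] → 6·1 = 6.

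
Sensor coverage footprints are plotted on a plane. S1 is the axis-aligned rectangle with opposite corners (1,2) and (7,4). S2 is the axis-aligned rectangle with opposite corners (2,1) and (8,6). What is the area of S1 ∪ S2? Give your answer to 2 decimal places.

By inclusion–exclusion:
Individual areas: |S1| = 12, |S2| = 30.
|S1∩S2|: x∈[2,7], y∈[2,4] → 5·2 = 10.
|S1 ∪ S2| = 42 − 10 = 32.00.

32.00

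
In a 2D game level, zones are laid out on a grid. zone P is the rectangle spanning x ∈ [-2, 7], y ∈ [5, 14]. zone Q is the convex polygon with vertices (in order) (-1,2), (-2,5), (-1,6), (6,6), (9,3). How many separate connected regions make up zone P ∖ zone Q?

1

zone P ∖ zone Q is a single connected region.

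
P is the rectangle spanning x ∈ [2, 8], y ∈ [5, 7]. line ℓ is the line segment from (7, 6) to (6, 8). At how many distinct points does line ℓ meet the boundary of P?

The segment meets the boundary at (6.5,7).

1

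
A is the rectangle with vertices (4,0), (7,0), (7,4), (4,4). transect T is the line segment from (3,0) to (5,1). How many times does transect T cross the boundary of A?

The segment meets the boundary at (4,0.5).

1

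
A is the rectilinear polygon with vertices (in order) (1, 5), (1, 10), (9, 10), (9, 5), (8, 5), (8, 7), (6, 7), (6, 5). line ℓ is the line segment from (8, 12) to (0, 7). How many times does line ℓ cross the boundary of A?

2

The segment meets the boundary at (1,7.625), (4.8,10).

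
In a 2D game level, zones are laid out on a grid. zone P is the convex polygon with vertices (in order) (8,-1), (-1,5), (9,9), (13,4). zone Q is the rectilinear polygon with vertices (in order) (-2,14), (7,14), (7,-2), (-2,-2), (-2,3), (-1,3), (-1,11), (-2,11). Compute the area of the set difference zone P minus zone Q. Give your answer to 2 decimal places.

|zone P| = 70.5, |zone P∩zone Q| = 34.1333.
|zone P ∖ zone Q| = |zone P| − |zone P∩zone Q| = 70.5 − 34.1333 = 36.37.

36.37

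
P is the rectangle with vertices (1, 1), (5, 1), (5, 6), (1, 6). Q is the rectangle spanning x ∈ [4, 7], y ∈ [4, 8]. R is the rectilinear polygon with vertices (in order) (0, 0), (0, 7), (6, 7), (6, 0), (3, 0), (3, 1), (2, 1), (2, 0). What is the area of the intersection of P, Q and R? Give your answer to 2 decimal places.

2.00

The intersection is the polygon with vertices (5,4), (4,4), (4,6), (5,6).
By the shoelace formula its area is 2.00.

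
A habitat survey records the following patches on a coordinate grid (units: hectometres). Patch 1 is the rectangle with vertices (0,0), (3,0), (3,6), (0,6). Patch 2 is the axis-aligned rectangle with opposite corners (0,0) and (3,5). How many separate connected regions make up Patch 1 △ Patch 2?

Patch 1 △ Patch 2 is a single connected region.

1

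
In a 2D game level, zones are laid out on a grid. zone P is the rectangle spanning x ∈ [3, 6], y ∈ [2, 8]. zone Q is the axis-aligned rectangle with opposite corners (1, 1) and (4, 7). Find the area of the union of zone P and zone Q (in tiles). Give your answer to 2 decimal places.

31.00

By inclusion–exclusion:
Individual areas: |zone P| = 18, |zone Q| = 18.
|zone P∩zone Q|: x∈[3,4], y∈[2,7] → 1·5 = 5.
|zone P ∪ zone Q| = 36 − 5 = 31.00.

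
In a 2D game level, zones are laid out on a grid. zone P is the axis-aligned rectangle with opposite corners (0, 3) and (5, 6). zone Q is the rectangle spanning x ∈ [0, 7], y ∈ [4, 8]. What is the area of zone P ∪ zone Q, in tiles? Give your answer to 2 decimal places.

By inclusion–exclusion:
Individual areas: |zone P| = 15, |zone Q| = 28.
|zone P∩zone Q|: x∈[0,5], y∈[4,6] → 5·2 = 10.
|zone P ∪ zone Q| = 43 − 10 = 33.00.

33.00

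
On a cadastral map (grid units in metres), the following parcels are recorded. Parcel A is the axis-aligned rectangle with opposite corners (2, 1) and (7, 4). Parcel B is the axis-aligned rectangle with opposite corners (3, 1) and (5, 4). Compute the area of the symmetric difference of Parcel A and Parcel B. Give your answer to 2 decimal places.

|Parcel A∩Parcel B|: x∈[3,5], y∈[1,4] → 2·3 = 6.
|Parcel A △ Parcel B| = |Parcel A| + |Parcel B| − 2·|Parcel A∩Parcel B| = 15 + 6 − 12 = 9.00.

9.00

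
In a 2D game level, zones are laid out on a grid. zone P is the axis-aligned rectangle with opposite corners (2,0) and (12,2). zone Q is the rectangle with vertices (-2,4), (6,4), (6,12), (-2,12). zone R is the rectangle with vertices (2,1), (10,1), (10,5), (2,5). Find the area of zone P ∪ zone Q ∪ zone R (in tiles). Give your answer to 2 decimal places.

By inclusion–exclusion:
Individual areas: |zone P| = 20, |zone Q| = 64, |zone R| = 32.
|zone P∩zone Q| = 0 (no overlap).
|zone P∩zone R|: x∈[2,10], y∈[1,2] → 8·1 = 8.
|zone Q∩zone R|: x∈[2,6], y∈[4,5] → 4·1 = 4.
|zone P∩zone Q∩zone R| = 0.
|zone P ∪ zone Q ∪ zone R| = 116 − 12 + 0 = 104.00.

104.00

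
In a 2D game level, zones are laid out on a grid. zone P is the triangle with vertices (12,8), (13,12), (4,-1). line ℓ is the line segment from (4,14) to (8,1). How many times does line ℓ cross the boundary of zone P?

The segment meets the boundary at (7.429,2.857), (7.195,3.615).

2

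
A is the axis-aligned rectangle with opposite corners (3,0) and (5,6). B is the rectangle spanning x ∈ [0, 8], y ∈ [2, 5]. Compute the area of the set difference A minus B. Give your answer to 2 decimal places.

|A∩B|: x∈[3,5], y∈[2,5] → 2·3 = 6.
|A| = 12.
|A ∖ B| = |A| − |A∩B| = 12 − 6 = 6.00.

6.00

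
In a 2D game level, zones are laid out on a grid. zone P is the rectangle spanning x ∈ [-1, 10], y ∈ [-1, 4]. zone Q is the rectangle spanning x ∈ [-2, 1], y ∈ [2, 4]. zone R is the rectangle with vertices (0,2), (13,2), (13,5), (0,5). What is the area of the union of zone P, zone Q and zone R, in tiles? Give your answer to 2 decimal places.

76.00

By inclusion–exclusion:
Individual areas: |zone P| = 55, |zone Q| = 6, |zone R| = 39.
|zone P∩zone Q|: x∈[-1,1], y∈[2,4] → 2·2 = 4.
|zone P∩zone R|: x∈[0,10], y∈[2,4] → 10·2 = 20.
|zone Q∩zone R|: x∈[0,1], y∈[2,4] → 1·2 = 2.
|zone P∩zone Q∩zone R| = 2.
|zone P ∪ zone Q ∪ zone R| = 100 − 26 + 2 = 76.00.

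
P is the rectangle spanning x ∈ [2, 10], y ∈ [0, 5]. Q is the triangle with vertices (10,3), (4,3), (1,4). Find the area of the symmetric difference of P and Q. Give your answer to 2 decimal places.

|P| = 40, |Q| = 3, |P∩Q| = 2.8889.
|P △ Q| = |P| + |Q| − 2·|P∩Q| = 40 + 3 − 5.7778 = 37.22.

37.22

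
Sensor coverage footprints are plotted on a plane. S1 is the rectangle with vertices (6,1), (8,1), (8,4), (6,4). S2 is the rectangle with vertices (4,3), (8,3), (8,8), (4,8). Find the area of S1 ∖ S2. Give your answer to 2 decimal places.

4.00

|S1∩S2|: x∈[6,8], y∈[3,4] → 2·1 = 2.
|S1| = 6.
|S1 ∖ S2| = |S1| − |S1∩S2| = 6 − 2 = 4.00.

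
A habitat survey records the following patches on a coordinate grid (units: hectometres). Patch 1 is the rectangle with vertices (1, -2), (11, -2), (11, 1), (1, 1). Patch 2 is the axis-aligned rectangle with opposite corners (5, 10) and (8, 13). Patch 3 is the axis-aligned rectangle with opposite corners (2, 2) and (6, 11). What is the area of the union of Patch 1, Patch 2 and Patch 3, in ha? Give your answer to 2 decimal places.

By inclusion–exclusion:
Individual areas: |Patch 1| = 30, |Patch 2| = 9, |Patch 3| = 36.
|Patch 1∩Patch 2| = 0 (no overlap).
|Patch 1∩Patch 3| = 0 (no overlap).
|Patch 2∩Patch 3|: x∈[5,6], y∈[10,11] → 1·1 = 1.
|Patch 1∩Patch 2∩Patch 3| = 0.
|Patch 1 ∪ Patch 2 ∪ Patch 3| = 75 − 1 + 0 = 74.00.

74.00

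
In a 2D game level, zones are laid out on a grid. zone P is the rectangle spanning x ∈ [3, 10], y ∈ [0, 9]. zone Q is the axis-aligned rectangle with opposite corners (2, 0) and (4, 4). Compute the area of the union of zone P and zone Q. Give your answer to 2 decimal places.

67.00

By inclusion–exclusion:
Individual areas: |zone P| = 63, |zone Q| = 8.
|zone P∩zone Q|: x∈[3,4], y∈[0,4] → 1·4 = 4.
|zone P ∪ zone Q| = 71 − 4 = 67.00.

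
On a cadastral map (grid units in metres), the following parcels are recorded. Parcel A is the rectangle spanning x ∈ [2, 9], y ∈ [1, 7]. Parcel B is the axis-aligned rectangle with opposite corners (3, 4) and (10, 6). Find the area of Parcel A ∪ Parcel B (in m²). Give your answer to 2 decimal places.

44.00

By inclusion–exclusion:
Individual areas: |Parcel A| = 42, |Parcel B| = 14.
|Parcel A∩Parcel B|: x∈[3,9], y∈[4,6] → 6·2 = 12.
|Parcel A ∪ Parcel B| = 56 − 12 = 44.00.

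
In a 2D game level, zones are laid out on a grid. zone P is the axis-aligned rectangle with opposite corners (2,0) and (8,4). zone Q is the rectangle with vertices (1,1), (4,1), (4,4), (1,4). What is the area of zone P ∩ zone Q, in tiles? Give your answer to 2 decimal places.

6.00

|zone P∩zone Q|: x∈[2,4], y∈[1,4] → 2·3 = 6.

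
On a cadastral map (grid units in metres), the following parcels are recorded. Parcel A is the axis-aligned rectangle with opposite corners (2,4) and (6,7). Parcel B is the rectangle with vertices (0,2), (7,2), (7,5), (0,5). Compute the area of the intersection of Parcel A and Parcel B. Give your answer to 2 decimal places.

4.00

|Parcel A∩Parcel B|: x∈[2,6], y∈[4,5] → 4·1 = 4.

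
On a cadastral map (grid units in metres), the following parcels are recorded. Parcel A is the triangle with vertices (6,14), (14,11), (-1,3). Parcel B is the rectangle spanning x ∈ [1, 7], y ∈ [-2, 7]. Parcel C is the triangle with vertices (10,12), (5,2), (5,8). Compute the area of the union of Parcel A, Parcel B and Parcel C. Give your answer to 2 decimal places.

101.28

By inclusion–exclusion:
Individual areas: |Parcel A| = 54.5, |Parcel B| = 54, |Parcel C| = 15.
|Parcel A∩Parcel B| = 7.8329.
|Parcel A∩Parcel C| = 8.9864.
|Parcel B∩Parcel C| = 6.
|Parcel A∩Parcel B∩Parcel C| = 0.6.
|Parcel A ∪ Parcel B ∪ Parcel C| = 123.5 − 22.8193 + 0.6 = 101.28.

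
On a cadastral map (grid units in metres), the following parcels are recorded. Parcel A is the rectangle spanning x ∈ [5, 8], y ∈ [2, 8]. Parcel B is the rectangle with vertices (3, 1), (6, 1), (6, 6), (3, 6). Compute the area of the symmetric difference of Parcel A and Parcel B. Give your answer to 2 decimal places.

25.00

|Parcel A∩Parcel B|: x∈[5,6], y∈[2,6] → 1·4 = 4.
|Parcel A △ Parcel B| = |Parcel A| + |Parcel B| − 2·|Parcel A∩Parcel B| = 18 + 15 − 8 = 25.00.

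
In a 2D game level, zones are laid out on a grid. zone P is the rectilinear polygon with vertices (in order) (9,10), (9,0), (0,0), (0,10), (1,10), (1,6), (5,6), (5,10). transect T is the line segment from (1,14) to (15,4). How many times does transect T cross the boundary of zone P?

The segment meets the boundary at (9,8.286), (6.6,10).

2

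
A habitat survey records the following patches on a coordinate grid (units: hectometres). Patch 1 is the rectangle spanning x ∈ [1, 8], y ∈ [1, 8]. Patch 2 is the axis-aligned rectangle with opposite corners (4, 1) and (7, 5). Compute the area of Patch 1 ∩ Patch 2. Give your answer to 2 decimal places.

|Patch 1∩Patch 2|: x∈[4,7], y∈[1,5] → 3·4 = 12.

12.00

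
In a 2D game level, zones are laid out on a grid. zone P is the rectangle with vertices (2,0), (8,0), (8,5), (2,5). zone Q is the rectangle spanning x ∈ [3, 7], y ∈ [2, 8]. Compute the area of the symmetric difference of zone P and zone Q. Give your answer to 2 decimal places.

|zone P∩zone Q|: x∈[3,7], y∈[2,5] → 4·3 = 12.
|zone P △ zone Q| = |zone P| + |zone Q| − 2·|zone P∩zone Q| = 30 + 24 − 24 = 30.00.

30.00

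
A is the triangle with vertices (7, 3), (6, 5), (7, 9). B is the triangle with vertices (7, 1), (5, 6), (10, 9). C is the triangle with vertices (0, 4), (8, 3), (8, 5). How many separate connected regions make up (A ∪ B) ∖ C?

(A ∪ B) ∖ C splits into 2 disjoint pieces (area 10.5122, area 1.7594).

2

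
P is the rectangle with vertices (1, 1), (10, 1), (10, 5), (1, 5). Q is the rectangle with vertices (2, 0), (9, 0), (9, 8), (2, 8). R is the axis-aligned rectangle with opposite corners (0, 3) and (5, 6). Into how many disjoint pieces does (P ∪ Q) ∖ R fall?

(P ∪ Q) ∖ R is a single connected region.

1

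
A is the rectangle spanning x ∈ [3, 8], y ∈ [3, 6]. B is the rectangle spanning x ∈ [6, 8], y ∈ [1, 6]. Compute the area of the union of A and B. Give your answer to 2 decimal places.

By inclusion–exclusion:
Individual areas: |A| = 15, |B| = 10.
|A∩B|: x∈[6,8], y∈[3,6] → 2·3 = 6.
|A ∪ B| = 25 − 6 = 19.00.

19.00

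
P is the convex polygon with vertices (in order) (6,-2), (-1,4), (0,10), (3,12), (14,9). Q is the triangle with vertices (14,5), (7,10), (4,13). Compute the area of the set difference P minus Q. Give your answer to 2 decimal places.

|P| = 120.5, |P∩Q| = 2.4267.
|P ∖ Q| = |P| − |P∩Q| = 120.5 − 2.4267 = 118.07.

118.07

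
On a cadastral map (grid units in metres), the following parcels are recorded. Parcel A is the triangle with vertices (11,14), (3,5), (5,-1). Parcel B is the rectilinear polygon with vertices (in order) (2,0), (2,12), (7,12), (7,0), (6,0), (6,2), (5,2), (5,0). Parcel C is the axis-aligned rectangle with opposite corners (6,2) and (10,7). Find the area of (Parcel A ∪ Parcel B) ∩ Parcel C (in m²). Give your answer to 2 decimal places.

6.80

The region (Parcel A ∪ Parcel B) ∩ Parcel C is the polygon with vertices (7,4), (7,2), (6,2), (6,7), (8.2,7).
By the shoelace formula its area is 6.80.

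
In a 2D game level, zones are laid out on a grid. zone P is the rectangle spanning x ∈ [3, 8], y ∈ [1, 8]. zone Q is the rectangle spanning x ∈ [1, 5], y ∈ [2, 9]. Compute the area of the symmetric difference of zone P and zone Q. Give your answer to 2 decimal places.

39.00

|zone P∩zone Q|: x∈[3,5], y∈[2,8] → 2·6 = 12.
|zone P △ zone Q| = |zone P| + |zone Q| − 2·|zone P∩zone Q| = 35 + 28 − 24 = 39.00.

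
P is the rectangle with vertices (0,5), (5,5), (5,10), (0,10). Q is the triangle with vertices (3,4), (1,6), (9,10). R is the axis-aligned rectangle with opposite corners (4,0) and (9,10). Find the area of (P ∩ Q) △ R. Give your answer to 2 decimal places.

52.50

|P ∩ Q| = 7.
|(P ∩ Q) ∩ R| = 2.25.
|(P ∩ Q) △ R| = 7 + 50 − 4.5 = 52.50.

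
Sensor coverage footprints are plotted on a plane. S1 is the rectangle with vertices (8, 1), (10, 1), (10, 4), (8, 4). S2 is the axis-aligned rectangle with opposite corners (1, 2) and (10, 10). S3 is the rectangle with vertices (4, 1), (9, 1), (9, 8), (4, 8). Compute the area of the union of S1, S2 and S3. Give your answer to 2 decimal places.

By inclusion–exclusion:
Individual areas: |S1| = 6, |S2| = 72, |S3| = 35.
|S1∩S2|: x∈[8,10], y∈[2,4] → 2·2 = 4.
|S1∩S3|: x∈[8,9], y∈[1,4] → 1·3 = 3.
|S2∩S3|: x∈[4,9], y∈[2,8] → 5·6 = 30.
|S1∩S2∩S3| = 2.
|S1 ∪ S2 ∪ S3| = 113 − 37 + 2 = 78.00.

78.00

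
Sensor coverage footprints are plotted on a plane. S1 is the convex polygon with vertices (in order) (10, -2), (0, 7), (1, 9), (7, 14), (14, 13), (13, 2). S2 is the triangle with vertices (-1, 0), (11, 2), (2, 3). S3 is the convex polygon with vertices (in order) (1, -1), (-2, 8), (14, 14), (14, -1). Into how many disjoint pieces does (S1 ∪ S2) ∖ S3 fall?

(S1 ∪ S2) ∖ S3 splits into 3 disjoint pieces (area 0.8224, area 14.1701, area 0.9306).

3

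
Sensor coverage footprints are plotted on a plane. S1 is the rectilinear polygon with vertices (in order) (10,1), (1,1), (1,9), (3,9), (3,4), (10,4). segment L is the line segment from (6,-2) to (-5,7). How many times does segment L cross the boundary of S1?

2

The segment meets the boundary at (1,2.091), (2.333,1).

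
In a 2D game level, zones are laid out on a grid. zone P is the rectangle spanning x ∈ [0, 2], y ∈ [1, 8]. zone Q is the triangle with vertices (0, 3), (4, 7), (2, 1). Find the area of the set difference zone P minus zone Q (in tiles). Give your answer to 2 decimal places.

10.00

|zone P| = 14, |zone P∩zone Q| = 4.
|zone P ∖ zone Q| = |zone P| − |zone P∩zone Q| = 14 − 4 = 10.00.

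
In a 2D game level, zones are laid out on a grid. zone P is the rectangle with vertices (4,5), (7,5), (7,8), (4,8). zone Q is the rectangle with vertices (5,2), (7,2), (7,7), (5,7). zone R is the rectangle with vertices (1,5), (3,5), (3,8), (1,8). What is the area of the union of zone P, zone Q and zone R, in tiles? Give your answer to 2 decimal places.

By inclusion–exclusion:
Individual areas: |zone P| = 9, |zone Q| = 10, |zone R| = 6.
|zone P∩zone Q|: x∈[5,7], y∈[5,7] → 2·2 = 4.
|zone P∩zone R| = 0 (no overlap).
|zone Q∩zone R| = 0 (no overlap).
|zone P∩zone Q∩zone R| = 0.
|zone P ∪ zone Q ∪ zone R| = 25 − 4 + 0 = 21.00.

21.00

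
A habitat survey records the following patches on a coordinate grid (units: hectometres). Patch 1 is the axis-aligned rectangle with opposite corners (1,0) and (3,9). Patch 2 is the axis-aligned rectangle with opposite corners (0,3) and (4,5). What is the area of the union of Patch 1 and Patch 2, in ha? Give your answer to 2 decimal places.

By inclusion–exclusion:
Individual areas: |Patch 1| = 18, |Patch 2| = 8.
|Patch 1∩Patch 2|: x∈[1,3], y∈[3,5] → 2·2 = 4.
|Patch 1 ∪ Patch 2| = 26 − 4 = 22.00.

22.00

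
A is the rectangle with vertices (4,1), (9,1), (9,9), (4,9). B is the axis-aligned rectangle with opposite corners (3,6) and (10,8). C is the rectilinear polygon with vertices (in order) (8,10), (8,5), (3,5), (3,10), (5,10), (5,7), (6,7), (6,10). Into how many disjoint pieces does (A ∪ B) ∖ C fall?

(A ∪ B) ∖ C splits into 2 disjoint pieces (area 26, area 2).

2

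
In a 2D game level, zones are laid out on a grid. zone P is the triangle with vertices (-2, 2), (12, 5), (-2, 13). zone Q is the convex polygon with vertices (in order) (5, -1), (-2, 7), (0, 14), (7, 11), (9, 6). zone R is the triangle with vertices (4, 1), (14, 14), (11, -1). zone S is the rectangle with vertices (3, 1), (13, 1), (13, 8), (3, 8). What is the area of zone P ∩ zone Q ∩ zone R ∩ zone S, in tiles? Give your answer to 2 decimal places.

3.37

The intersection is the polygon with vertices (9,6), (7.93,4.128), (6.105,3.737), (8.58,6.954), (8.63,6.926).
By the shoelace formula its area is 3.37.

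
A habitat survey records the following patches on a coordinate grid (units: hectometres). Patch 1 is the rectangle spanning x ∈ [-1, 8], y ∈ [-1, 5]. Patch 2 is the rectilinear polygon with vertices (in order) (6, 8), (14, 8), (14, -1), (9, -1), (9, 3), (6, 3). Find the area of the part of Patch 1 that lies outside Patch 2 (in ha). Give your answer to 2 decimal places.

50.00

|Patch 1| = 54, |Patch 1∩Patch 2| = 4.
|Patch 1 ∖ Patch 2| = |Patch 1| − |Patch 1∩Patch 2| = 54 − 4 = 50.00.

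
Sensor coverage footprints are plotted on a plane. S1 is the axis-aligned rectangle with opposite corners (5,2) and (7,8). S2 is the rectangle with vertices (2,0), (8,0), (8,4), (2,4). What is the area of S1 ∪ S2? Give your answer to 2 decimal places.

32.00

By inclusion–exclusion:
Individual areas: |S1| = 12, |S2| = 24.
|S1∩S2|: x∈[5,7], y∈[2,4] → 2·2 = 4.
|S1 ∪ S2| = 36 − 4 = 32.00.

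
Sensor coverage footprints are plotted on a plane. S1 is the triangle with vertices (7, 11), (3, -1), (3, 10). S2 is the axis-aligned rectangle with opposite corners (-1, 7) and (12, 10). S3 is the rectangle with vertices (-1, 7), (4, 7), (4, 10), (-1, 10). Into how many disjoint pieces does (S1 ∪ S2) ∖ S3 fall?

(S1 ∪ S2) ∖ S3 is a single connected region.

1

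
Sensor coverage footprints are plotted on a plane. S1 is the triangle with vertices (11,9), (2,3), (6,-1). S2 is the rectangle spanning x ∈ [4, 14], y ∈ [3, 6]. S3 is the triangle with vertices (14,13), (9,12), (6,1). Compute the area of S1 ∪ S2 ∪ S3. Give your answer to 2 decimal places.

64.80

By inclusion–exclusion:
Individual areas: |S1| = 30, |S2| = 30, |S3| = 26.
|S1∩S2| = 12.1667.
|S1∩S3| = 9.037.
|S2∩S3| = 4.1364.
|S1∩S2∩S3| = 4.1364.
|S1 ∪ S2 ∪ S3| = 86 − 25.3401 + 4.1364 = 64.80.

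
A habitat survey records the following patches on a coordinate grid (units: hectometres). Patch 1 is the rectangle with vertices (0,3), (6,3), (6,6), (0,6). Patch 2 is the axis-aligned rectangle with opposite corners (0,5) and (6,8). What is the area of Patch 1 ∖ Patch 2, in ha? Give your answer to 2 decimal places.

|Patch 1∩Patch 2|: x∈[0,6], y∈[5,6] → 6·1 = 6.
|Patch 1| = 18.
|Patch 1 ∖ Patch 2| = |Patch 1| − |Patch 1∩Patch 2| = 18 − 6 = 12.00.

12.00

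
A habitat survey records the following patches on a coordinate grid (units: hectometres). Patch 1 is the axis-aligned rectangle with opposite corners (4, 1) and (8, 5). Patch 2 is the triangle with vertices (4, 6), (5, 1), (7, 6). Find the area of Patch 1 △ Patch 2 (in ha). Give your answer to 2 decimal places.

13.90

|Patch 1| = 16, |Patch 2| = 7.5, |Patch 1∩Patch 2| = 4.8.
|Patch 1 △ Patch 2| = |Patch 1| + |Patch 2| − 2·|Patch 1∩Patch 2| = 16 + 7.5 − 9.6 = 13.90.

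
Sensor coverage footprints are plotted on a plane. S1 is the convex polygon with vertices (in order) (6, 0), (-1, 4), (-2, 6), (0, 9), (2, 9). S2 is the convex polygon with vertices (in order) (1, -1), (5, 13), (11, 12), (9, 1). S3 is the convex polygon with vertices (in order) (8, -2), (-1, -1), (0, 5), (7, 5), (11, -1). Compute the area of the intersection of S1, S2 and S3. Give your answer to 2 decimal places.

The intersection is the polygon with vertices (2.714,5), (3.778,5), (5.9,0.225), (5.696,0.174), (1.947,2.316).
By the shoelace formula its area is 8.96.

8.96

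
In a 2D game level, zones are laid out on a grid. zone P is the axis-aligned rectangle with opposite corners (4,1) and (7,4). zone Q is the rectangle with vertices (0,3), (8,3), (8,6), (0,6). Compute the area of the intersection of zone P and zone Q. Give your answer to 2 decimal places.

3.00

|zone P∩zone Q|: x∈[4,7], y∈[3,4] → 3·1 = 3.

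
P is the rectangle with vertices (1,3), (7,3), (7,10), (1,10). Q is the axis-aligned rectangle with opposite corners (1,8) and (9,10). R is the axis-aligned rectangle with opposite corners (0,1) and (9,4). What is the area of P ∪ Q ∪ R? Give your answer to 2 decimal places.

By inclusion–exclusion:
Individual areas: |P| = 42, |Q| = 16, |R| = 27.
|P∩Q|: x∈[1,7], y∈[8,10] → 6·2 = 12.
|P∩R|: x∈[1,7], y∈[3,4] → 6·1 = 6.
|Q∩R| = 0 (no overlap).
|P∩Q∩R| = 0.
|P ∪ Q ∪ R| = 85 − 18 + 0 = 67.00.

67.00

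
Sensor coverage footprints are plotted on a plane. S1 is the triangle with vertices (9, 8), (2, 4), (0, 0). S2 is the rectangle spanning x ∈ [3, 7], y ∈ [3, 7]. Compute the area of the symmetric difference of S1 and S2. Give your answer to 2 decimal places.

|S1| = 10, |S2| = 16, |S1∩S2| = 5.0169.
|S1 △ S2| = |S1| + |S2| − 2·|S1∩S2| = 10 + 16 − 10.0337 = 15.97.

15.97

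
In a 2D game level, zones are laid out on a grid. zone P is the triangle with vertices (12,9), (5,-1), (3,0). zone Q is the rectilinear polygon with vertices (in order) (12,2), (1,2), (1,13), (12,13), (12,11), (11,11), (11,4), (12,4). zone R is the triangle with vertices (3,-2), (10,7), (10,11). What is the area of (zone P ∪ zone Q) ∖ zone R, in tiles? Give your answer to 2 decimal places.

106.64

|zone P ∪ zone Q| = 120.3643.
|(zone P ∪ zone Q) ∩ zone R| = 13.7285.
|(zone P ∪ zone Q) ∖ zone R| = 120.3643 − 13.7285 = 106.64.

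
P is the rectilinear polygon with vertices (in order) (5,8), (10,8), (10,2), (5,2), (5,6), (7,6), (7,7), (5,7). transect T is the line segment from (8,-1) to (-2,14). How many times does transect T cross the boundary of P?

2

The segment meets the boundary at (5,3.5), (6,2).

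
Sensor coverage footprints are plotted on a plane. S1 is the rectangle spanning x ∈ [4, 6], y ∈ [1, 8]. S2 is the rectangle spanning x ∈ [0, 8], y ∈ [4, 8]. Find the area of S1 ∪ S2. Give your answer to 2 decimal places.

38.00

By inclusion–exclusion:
Individual areas: |S1| = 14, |S2| = 32.
|S1∩S2|: x∈[4,6], y∈[4,8] → 2·4 = 8.
|S1 ∪ S2| = 46 − 8 = 38.00.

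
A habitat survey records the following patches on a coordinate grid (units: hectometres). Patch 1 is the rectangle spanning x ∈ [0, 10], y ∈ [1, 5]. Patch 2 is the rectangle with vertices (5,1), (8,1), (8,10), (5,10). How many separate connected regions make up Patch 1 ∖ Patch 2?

Patch 1 ∖ Patch 2 splits into 2 disjoint pieces (area 8, area 20).

2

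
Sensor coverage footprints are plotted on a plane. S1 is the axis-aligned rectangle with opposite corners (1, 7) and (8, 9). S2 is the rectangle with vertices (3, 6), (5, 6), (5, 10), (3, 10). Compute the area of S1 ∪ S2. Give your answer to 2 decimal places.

By inclusion–exclusion:
Individual areas: |S1| = 14, |S2| = 8.
|S1∩S2|: x∈[3,5], y∈[7,9] → 2·2 = 4.
|S1 ∪ S2| = 22 − 4 = 18.00.

18.00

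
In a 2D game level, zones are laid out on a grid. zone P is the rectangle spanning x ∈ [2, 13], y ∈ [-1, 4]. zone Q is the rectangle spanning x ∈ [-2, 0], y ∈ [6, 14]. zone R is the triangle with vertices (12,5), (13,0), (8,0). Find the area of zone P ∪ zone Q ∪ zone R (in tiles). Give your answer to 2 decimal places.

By inclusion–exclusion:
Individual areas: |zone P| = 55, |zone Q| = 16, |zone R| = 12.5.
|zone P∩zone Q| = 0 (no overlap).
|zone P∩zone R| = 12.
|zone Q∩zone R| = 0.
|zone P∩zone Q∩zone R| = 0.
|zone P ∪ zone Q ∪ zone R| = 83.5 − 12 + 0 = 71.50.

71.50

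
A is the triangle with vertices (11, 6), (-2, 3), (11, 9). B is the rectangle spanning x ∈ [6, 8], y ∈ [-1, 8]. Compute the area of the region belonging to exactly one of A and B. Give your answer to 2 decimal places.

|A| = 19.5, |B| = 18, |A∩B| = 4.1538.
|A △ B| = |A| + |B| − 2·|A∩B| = 19.5 + 18 − 8.3077 = 29.19.

29.19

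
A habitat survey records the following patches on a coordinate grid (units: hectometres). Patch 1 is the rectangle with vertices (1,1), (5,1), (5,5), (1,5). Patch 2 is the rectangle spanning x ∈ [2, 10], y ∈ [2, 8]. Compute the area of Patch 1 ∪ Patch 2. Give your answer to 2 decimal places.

55.00

By inclusion–exclusion:
Individual areas: |Patch 1| = 16, |Patch 2| = 48.
|Patch 1∩Patch 2|: x∈[2,5], y∈[2,5] → 3·3 = 9.
|Patch 1 ∪ Patch 2| = 64 − 9 = 55.00.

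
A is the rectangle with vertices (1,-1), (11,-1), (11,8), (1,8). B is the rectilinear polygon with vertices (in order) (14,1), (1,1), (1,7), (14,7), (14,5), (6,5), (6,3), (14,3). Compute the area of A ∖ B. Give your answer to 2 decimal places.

|A| = 90, |A∩B| = 50.
|A ∖ B| = |A| − |A∩B| = 90 − 50 = 40.00.

40.00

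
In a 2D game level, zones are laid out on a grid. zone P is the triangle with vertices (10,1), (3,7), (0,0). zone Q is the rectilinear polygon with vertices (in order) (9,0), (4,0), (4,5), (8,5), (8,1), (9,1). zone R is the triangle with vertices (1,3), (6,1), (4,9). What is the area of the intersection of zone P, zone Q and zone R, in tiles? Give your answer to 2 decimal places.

5.20

The intersection is the polygon with vertices (4,5), (5,5), (6,1), (4,1.8).
By the shoelace formula its area is 5.20.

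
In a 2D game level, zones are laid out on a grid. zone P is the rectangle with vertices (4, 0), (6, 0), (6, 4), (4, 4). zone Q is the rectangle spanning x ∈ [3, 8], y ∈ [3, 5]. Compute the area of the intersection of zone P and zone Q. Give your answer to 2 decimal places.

|zone P∩zone Q|: x∈[4,6], y∈[3,4] → 2·1 = 2.

2.00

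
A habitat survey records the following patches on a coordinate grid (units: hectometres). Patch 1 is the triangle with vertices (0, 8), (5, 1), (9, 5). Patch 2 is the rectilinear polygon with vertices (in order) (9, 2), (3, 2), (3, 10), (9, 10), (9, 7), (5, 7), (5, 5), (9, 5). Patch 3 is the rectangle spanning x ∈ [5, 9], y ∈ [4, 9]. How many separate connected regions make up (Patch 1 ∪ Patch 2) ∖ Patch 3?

(Patch 1 ∪ Patch 2) ∖ Patch 3 is a single connected region.

1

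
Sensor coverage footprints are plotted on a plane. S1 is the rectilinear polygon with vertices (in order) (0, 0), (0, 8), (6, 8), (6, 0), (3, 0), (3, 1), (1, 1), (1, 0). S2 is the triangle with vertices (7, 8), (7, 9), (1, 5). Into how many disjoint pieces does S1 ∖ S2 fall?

1

S1 ∖ S2 is a single connected region.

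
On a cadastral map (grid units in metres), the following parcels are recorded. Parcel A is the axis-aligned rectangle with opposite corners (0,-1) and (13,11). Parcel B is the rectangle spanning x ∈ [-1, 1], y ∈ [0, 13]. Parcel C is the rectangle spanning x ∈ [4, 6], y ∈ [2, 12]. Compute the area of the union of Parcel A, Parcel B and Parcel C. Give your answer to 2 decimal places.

By inclusion–exclusion:
Individual areas: |Parcel A| = 156, |Parcel B| = 26, |Parcel C| = 20.
|Parcel A∩Parcel B|: x∈[0,1], y∈[0,11] → 1·11 = 11.
|Parcel A∩Parcel C|: x∈[4,6], y∈[2,11] → 2·9 = 18.
|Parcel B∩Parcel C| = 0 (no overlap).
|Parcel A∩Parcel B∩Parcel C| = 0.
|Parcel A ∪ Parcel B ∪ Parcel C| = 202 − 29 + 0 = 173.00.

173.00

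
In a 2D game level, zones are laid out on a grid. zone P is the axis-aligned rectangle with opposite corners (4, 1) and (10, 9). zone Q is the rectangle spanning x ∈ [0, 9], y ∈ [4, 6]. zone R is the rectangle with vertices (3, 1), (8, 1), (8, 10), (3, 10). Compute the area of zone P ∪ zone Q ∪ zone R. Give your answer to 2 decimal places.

67.00

By inclusion–exclusion:
Individual areas: |zone P| = 48, |zone Q| = 18, |zone R| = 45.
|zone P∩zone Q|: x∈[4,9], y∈[4,6] → 5·2 = 10.
|zone P∩zone R|: x∈[4,8], y∈[1,9] → 4·8 = 32.
|zone Q∩zone R|: x∈[3,8], y∈[4,6] → 5·2 = 10.
|zone P∩zone Q∩zone R| = 8.
|zone P ∪ zone Q ∪ zone R| = 111 − 52 + 8 = 67.00.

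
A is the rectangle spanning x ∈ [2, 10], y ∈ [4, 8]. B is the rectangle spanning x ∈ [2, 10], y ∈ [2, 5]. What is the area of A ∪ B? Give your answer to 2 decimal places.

48.00

By inclusion–exclusion:
Individual areas: |A| = 32, |B| = 24.
|A∩B|: x∈[2,10], y∈[4,5] → 8·1 = 8.
|A ∪ B| = 56 − 8 = 48.00.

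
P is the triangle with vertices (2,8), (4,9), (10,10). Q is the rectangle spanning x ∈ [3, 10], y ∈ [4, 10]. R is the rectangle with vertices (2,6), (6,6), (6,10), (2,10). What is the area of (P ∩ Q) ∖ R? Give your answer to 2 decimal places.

|P ∩ Q| = 1.875.
|(P ∩ Q) ∩ R| = 1.2083.
|(P ∩ Q) ∖ R| = 1.875 − 1.2083 = 0.67.

0.67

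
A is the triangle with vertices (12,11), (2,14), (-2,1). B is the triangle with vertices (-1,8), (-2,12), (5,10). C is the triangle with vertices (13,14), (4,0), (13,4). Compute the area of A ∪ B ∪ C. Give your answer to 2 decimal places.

122.65

By inclusion–exclusion:
Individual areas: |A| = 71, |B| = 13, |C| = 45.
|A∩B| = 5.6746.
|A∩C| = 0.6778.
|B∩C| = 0.
|A∩B∩C| = 0.
|A ∪ B ∪ C| = 129 − 6.3524 + 0 = 122.65.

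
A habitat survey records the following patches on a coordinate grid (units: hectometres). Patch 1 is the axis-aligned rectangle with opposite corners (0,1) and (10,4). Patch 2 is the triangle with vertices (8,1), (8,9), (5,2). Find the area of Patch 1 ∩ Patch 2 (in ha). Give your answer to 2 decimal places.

6.64

The intersection is the polygon with vertices (8,4), (8,1), (5,2), (5.857,4).
By the shoelace formula its area is 6.64.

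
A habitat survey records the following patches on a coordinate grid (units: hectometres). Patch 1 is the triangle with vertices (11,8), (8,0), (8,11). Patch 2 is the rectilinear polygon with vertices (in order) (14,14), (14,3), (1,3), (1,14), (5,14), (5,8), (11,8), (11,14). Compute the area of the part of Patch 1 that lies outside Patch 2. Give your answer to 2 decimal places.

6.19

|Patch 1| = 16.5, |Patch 1∩Patch 2| = 10.3125.
|Patch 1 ∖ Patch 2| = |Patch 1| − |Patch 1∩Patch 2| = 16.5 − 10.3125 = 6.19.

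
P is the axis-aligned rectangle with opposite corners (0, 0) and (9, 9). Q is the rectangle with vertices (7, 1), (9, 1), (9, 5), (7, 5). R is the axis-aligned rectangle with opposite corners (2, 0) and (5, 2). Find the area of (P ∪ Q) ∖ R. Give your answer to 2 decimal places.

75.00

|P ∪ Q| = 81.
|(P ∪ Q) ∩ R| = 6.
|(P ∪ Q) ∖ R| = 81 − 6 = 75.00.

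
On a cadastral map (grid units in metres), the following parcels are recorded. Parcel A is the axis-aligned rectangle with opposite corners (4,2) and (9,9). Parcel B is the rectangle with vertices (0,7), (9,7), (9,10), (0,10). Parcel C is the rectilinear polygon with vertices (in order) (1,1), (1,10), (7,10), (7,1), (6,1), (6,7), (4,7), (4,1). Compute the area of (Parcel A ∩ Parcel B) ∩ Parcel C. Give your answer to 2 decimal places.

The region (Parcel A ∩ Parcel B) ∩ Parcel C is the polygon with vertices (6,7), (4,7), (4,9), (7,9), (7,7).
By the shoelace formula its area is 6.00.

6.00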